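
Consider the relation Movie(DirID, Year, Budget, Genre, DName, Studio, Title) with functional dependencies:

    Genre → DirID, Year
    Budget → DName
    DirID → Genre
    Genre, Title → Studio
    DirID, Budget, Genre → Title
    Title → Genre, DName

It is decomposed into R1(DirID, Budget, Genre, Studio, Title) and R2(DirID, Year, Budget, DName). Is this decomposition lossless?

Yes

Common attributes: R1 ∩ R2 = {DirID, Budget}.
Closure of {DirID, Budget}: Budget → DName applies, adding DName; DirID → Genre applies, adding Genre; DirID, Budget, Genre → Title applies, adding Title; Genre → DirID, Year applies, adding Year; Genre, Title → Studio applies, adding Studio. So (DirID, Budget)⁺ = {DirID, Year, Budget, Genre, DName, Studio, Title}.
This closure contains every attribute of R1, so R1 ∩ R2 → R1. The join is lossless.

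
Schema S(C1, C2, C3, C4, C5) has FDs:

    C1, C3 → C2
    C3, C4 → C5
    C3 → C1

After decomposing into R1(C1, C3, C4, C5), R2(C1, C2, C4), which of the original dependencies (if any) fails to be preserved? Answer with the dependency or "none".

C1, C3 → C2

Check C1, C3 → C2: no single fragment contains all of {C1, C2, C3}, and the restricted closure of {C1, C3} across the fragments never reaches {C2}.
C3, C4 → C5 is preserved.
C3 → C1 is preserved.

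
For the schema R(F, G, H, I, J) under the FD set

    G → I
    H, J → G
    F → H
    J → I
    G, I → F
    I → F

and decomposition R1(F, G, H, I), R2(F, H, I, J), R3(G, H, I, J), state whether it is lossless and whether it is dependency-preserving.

Lossless test (chase): Rows 2 and 3 agree on H, J; apply H, J→G and equate their G entries. Rows 1 and 3 agree on G, I; apply G, I→F and equate their F entries. Row 2 is now all distinguished symbols — the join is lossless.
Dependency preservation: every FD's attributes lie within a single fragment, so each can be enforced locally — preserved.

lossless and dependency-preserving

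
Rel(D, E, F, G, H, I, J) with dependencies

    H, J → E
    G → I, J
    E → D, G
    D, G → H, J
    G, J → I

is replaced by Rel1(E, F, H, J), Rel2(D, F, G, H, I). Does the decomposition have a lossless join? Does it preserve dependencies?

Lossless test: (F, H)⁺ = {F, H}, which is a superkey of neither fragment — lossy.
Dependency preservation: the restricted closure of {G} across the fragments never reaches {I, J}, so G → I, J cannot be enforced without a join — not preserved.

lossy and not dependency-preserving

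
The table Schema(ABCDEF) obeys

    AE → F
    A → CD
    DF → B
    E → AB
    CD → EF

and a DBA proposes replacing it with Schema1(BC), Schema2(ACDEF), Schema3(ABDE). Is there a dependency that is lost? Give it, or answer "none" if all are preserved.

Check DF → B: no single fragment contains all of {BDF}, and the restricted closure of {DF} across the fragments never reaches {B}.
AE → F is preserved.
A → CD is preserved.
E → AB is preserved.
CD → EF is preserved.

DF → B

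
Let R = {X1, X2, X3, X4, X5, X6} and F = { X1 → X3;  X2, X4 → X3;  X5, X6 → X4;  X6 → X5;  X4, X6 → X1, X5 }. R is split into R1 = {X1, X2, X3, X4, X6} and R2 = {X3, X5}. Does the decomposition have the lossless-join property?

No

Common attributes: R1 ∩ R2 = {X3}.
No dependency enlarges {X3}, so (X3)⁺ = {X3}.
The closure contains neither all of R1 = {X1, X2, X3, X4, X6} nor all of R2 = {X3, X5}, so the common attributes are not a superkey of either fragment. The join is lossy.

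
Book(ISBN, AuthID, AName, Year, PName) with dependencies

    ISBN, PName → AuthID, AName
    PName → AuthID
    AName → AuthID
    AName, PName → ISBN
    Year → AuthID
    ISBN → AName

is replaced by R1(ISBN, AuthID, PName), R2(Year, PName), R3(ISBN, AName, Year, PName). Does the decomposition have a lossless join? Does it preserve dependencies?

lossless but not dependency-preserving

Lossless test (chase): Rows 1 and 3 agree on ISBN, PName; apply ISBN, PName→AuthID, AName and equate their AuthID, AName entries. Rows 1 and 2 agree on PName; apply PName→AuthID and equate their AuthID entries. Row 3 is now all distinguished symbols — the join is lossless.
Dependency preservation: the restricted closure of {AName} across the fragments never reaches {AuthID}, so AName → AuthID cannot be enforced without a join — not preserved.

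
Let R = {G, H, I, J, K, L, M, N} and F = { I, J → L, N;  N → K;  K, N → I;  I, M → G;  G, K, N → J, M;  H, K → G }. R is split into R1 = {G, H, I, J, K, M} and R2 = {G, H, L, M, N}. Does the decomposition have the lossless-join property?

No

Common attributes: R1 ∩ R2 = {G, H, M}.
No dependency enlarges {G, H, M}, so (G, H, M)⁺ = {G, H, M}.
The closure contains neither all of R1 = {G, H, I, J, K, M} nor all of R2 = {G, H, L, M, N}, so the common attributes are not a superkey of either fragment. The join is lossy.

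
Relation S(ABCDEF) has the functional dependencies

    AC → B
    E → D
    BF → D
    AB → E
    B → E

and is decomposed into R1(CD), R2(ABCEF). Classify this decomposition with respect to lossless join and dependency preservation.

Lossless test: (C)⁺ = {C}, which is a superkey of neither fragment — lossy.
Dependency preservation: the restricted closure of {E} across the fragments never reaches {D}, so E → D cannot be enforced without a join — not preserved.

lossy and not dependency-preserving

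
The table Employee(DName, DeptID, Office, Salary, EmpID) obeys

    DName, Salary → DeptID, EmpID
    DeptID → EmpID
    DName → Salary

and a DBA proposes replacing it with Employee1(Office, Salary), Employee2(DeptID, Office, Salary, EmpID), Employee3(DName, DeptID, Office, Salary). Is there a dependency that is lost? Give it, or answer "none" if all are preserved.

none

DName, Salary → DeptID, EmpID: restricted closure across fragments reaches DeptID, EmpID.
DeptID → EmpID lies within Employee2.
DName → Salary lies within Employee3.
Every dependency is enforceable on the fragments, so the decomposition is dependency-preserving.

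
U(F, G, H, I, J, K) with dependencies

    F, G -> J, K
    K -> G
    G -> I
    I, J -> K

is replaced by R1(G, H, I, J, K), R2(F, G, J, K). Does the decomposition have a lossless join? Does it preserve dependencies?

lossy but dependency-preserving

Lossless test: (G, J, K)⁺ = {G, I, J, K}, which is a superkey of neither fragment — lossy.
Dependency preservation: every FD's attributes lie within a single fragment, so each can be enforced locally — preserved.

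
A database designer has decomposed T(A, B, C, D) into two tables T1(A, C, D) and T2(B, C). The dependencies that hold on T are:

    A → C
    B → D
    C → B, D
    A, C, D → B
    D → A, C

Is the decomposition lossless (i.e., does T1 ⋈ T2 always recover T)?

Yes

Common attributes: T1 ∩ T2 = {C}.
Closure of {C}: C → B, D applies, adding B, D; D → A, C applies, adding A. So (C)⁺ = {A, B, C, D}.
This closure contains every attribute of T1, so T1 ∩ T2 → T1. The join is lossless.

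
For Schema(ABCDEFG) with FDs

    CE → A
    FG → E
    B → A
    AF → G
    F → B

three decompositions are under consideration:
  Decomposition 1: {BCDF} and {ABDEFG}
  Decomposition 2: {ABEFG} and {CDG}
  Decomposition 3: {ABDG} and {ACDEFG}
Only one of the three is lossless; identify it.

Decomposition 1: common = {BDF}, closure = {ABDEFG} → lossless.
Decomposition 2: common = {G}, closure = {G} → lossy.
Decomposition 3: common = {ADG}, closure = {ADG} → lossy.

Decomposition 1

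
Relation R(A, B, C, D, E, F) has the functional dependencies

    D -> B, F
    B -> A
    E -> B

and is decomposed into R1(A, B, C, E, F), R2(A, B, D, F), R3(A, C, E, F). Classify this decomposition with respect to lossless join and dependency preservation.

lossy but dependency-preserving

Lossless test (chase): Rows 1 and 3 agree on E; apply E→B and equate their B entries. No row becomes fully distinguished — the join is lossy.
Dependency preservation: every FD's attributes lie within a single fragment, so each can be enforced locally — preserved.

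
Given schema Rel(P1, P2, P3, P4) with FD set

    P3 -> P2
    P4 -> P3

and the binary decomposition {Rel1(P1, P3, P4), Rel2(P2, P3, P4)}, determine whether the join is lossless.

Yes

Common attributes: Rel1 ∩ Rel2 = {P3, P4}.
Closure of {P3, P4}: P3 → P2 applies, adding P2. So (P3, P4)⁺ = {P2, P3, P4}.
This closure contains every attribute of Rel2, so Rel1 ∩ Rel2 → Rel2. The join is lossless.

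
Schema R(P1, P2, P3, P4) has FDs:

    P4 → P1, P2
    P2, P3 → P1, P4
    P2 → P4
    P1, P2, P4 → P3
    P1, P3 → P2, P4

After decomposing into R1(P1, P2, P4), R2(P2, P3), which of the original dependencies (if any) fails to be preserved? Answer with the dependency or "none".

Check P1, P3 → P2, P4: no single fragment contains all of {P1, P2, P3, P4}, and the restricted closure of {P1, P3} across the fragments never reaches {P2, P4}.
P4 → P1, P2 is preserved.
P2, P3 → P1, P4 is preserved.
P2 → P4 is preserved.
P1, P2, P4 → P3 is preserved.

P1, P3 → P2, P4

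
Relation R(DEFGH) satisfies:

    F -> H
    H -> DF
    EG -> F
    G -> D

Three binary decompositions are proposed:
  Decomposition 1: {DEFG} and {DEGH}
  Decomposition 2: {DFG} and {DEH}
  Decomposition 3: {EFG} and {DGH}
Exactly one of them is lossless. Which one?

Decomposition 1

Decomposition 1: common = {DEG}, closure = {DEFGH} → lossless.
Decomposition 2: common = {D}, closure = {D} → lossy.
Decomposition 3: common = {G}, closure = {DG} → lossy.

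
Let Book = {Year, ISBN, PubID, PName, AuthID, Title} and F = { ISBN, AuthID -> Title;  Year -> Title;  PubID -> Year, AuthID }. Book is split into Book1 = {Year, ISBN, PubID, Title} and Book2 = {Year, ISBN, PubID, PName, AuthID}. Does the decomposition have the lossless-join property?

Yes

Common attributes: Book1 ∩ Book2 = {Year, ISBN, PubID}.
Closure of {Year, ISBN, PubID}: Year → Title applies, adding Title; PubID → Year, AuthID applies, adding AuthID. So (Year, ISBN, PubID)⁺ = {Year, ISBN, PubID, AuthID, Title}.
This closure contains every attribute of Book1, so Book1 ∩ Book2 → Book1. The join is lossless.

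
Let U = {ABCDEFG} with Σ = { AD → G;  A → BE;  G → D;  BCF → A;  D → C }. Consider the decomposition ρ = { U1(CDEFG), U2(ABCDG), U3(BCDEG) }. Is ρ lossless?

No

Chase test. Columns are ABCDEFG; row i has aⱼ where attribute j ∈ Ui, else bᵢⱼ.
Initial tableau (one row per fragment):
  row 1: b11 b12 a3 a4 a5 a6 a7
  row 2: a1 a2 a3 a4 b25 b26 a7
  row 3: b31 a2 a3 a4 a5 b36 a7
No row becomes fully distinguished — the join is lossy.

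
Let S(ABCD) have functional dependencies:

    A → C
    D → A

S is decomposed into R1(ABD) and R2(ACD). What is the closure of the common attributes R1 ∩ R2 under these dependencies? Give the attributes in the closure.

ACD

R1 ∩ R2 = {AD}.
A → C applies, adding C
Closure: {ACD}.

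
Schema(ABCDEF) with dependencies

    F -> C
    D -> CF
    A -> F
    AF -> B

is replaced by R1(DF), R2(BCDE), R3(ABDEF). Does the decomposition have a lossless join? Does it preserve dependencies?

lossless but not dependency-preserving

Lossless test (chase): Rows 1 and 3 agree on F; apply F→C and equate their C entries. Rows 1 and 2 agree on D; apply D→CF and equate their CF entries. Row 3 is now all distinguished symbols — the join is lossless.
Dependency preservation: the restricted closure of {F} across the fragments never reaches {C}, so F → C cannot be enforced without a join — not preserved.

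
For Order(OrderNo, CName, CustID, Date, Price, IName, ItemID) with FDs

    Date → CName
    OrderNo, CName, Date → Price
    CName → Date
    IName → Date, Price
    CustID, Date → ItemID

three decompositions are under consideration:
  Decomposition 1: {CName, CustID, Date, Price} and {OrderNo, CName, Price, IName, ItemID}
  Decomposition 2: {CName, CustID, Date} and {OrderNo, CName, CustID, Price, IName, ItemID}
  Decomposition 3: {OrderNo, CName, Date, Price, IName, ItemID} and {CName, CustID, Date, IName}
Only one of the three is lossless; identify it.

Decomposition 2

Decomposition 1: common = {CName, Price}, closure = {CName, Date, Price} → lossy.
Decomposition 2: common = {CName, CustID}, closure = {CName, CustID, Date, ItemID} → lossless.
Decomposition 3: common = {CName, Date, IName}, closure = {CName, Date, Price, IName} → lossy.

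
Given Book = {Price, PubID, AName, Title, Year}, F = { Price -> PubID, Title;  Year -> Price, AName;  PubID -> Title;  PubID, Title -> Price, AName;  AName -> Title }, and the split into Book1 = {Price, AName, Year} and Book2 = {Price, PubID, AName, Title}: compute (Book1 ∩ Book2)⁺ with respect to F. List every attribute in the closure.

Price, PubID, AName, Title

Book1 ∩ Book2 = {Price, AName}.
Price → PubID, Title applies, adding PubID, Title
Closure: {Price, PubID, AName, Title}.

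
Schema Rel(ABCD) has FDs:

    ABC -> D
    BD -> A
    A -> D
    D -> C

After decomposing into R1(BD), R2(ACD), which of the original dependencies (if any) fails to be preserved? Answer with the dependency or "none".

Check BD → A: no single fragment contains all of {ABD}, and the restricted closure of {BD} across the fragments never reaches {A}.
ABC → D is preserved.
A → D is preserved.
D → C is preserved.

BD -> A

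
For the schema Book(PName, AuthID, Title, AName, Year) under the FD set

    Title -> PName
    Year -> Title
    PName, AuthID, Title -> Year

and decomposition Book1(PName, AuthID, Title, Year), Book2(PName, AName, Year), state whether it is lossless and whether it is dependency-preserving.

Lossless test: (PName, Year)⁺ = {PName, Title, Year}, which is a superkey of neither fragment — lossy.
Dependency preservation: every FD's attributes lie within a single fragment, so each can be enforced locally — preserved.

lossy but dependency-preserving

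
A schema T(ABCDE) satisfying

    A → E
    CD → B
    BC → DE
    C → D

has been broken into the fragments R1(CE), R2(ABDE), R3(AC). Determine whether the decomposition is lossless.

No

Chase test. Columns are ABCDE; row i has aⱼ where attribute j ∈ Ri, else bᵢⱼ.
Initial tableau (one row per fragment):
  row 1: b11 b12 a3 b14 a5
  row 2: a1 a2 b23 a4 a5
  row 3: a1 b32 a3 b34 b35
Rows 2 and 3 agree on A; apply A→E and equate their E entries.
Rows 1 and 3 agree on C; apply C→D and equate their D entries.
Rows 1 and 3 agree on CD; apply CD→B and equate their B entries.
No row becomes fully distinguished — the join is lossy.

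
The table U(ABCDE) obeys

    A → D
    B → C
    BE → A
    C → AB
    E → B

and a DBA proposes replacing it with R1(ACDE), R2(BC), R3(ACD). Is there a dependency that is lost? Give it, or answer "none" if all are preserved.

none

A → D lies within R1.
B → C lies within R2.
BE → A: restricted closure across fragments reaches A.
C → AB: restricted closure across fragments reaches AB.
E → B: restricted closure across fragments reaches B.
Every dependency is enforceable on the fragments, so the decomposition is dependency-preserving.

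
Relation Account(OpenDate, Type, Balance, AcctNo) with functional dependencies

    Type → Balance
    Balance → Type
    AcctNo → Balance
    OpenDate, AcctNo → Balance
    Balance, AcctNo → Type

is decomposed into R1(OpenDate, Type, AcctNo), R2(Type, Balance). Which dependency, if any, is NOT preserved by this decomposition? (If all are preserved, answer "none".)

Type → Balance lies within R2.
Balance → Type lies within R2.
AcctNo → Balance: restricted closure across fragments reaches Balance.
OpenDate, AcctNo → Balance: restricted closure across fragments reaches Balance.
Balance, AcctNo → Type: restricted closure across fragments reaches Type.
Every dependency is enforceable on the fragments, so the decomposition is dependency-preserving.

none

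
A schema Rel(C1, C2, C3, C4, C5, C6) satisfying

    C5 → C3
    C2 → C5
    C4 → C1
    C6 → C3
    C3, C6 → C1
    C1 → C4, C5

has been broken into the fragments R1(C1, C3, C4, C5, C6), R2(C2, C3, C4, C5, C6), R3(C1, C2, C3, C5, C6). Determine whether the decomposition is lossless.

Yes

Chase test. Columns are C1, C2, C3, C4, C5, C6; row i has aⱼ where attribute j ∈ Ri, else bᵢⱼ.
Initial tableau (one row per fragment):
  row 1: a1 b12 a3 a4 a5 a6
  row 2: b21 a2 a3 a4 a5 a6
  row 3: a1 a2 a3 b34 a5 a6
Rows 1 and 2 agree on C4; apply C4→C1 and equate their C1 entries.
Rows 1 and 3 agree on C1; apply C1→C4, C5 and equate their C4, C5 entries.
Row 2 is now all distinguished symbols — the join is lossless.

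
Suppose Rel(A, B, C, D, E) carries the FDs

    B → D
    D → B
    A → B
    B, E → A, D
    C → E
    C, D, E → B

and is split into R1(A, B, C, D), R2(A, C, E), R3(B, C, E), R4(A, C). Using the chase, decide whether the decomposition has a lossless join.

Yes

Chase test. Columns are A, B, C, D, E; row i has aⱼ where attribute j ∈ Ri, else bᵢⱼ.
Initial tableau (one row per fragment):
  row 1: a1 a2 a3 a4 b15
  row 2: a1 b22 a3 b24 a5
  row 3: b31 a2 a3 b34 a5
  row 4: a1 b42 a3 b44 b45
Rows 1 and 3 agree on B; apply B→D and equate their D entries.
Rows 1 and 2 agree on A; apply A→B and equate their B entries.
Rows 1 and 4 agree on A; apply A→B and equate their B entries.
Rows 2 and 3 agree on B, E; apply B, E→A, D and equate their A, D entries.
Rows 1 and 2 agree on C; apply C→E and equate their E entries.
Rows 1 and 4 agree on C; apply C→E and equate their E entries.
Rows 1 and 4 agree on B; apply B→D and equate their D entries.
Row 1 is now all distinguished symbols — the join is lossless.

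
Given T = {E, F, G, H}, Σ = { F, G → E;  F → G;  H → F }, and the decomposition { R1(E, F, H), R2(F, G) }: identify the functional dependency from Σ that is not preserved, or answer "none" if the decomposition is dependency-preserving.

none

F, G → E: restricted closure across fragments reaches E.
F → G lies within R2.
H → F lies within R1.
Every dependency is enforceable on the fragments, so the decomposition is dependency-preserving.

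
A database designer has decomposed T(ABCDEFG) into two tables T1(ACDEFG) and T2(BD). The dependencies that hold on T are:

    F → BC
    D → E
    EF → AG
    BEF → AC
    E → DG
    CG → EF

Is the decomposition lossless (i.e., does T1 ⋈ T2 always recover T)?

Common attributes: T1 ∩ T2 = {D}.
Closure of {D}: D → E applies, adding E; E → DG applies, adding G. So (D)⁺ = {DEG}.
The closure contains neither all of T1 = {ACDEFG} nor all of T2 = {BD}, so the common attributes are not a superkey of either fragment. The join is lossy.

No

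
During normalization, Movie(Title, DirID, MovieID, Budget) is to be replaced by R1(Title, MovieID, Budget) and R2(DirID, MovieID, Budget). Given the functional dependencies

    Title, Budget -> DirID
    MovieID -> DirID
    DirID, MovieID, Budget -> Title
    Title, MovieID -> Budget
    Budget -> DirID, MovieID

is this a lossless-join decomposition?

Yes

Common attributes: R1 ∩ R2 = {MovieID, Budget}.
Closure of {MovieID, Budget}: MovieID → DirID applies, adding DirID; DirID, MovieID, Budget → Title applies, adding Title. So (MovieID, Budget)⁺ = {Title, DirID, MovieID, Budget}.
This closure contains every attribute of R1, so R1 ∩ R2 → R1. The join is lossless.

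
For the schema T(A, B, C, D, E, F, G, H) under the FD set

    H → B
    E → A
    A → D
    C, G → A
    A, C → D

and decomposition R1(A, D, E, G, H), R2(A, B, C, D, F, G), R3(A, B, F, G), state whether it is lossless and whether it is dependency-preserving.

lossy and not dependency-preserving

Lossless test (chase): Rows 1 and 3 agree on A; apply A→D and equate their D entries. No row becomes fully distinguished — the join is lossy.
Dependency preservation: the restricted closure of {H} across the fragments never reaches {B}, so H → B cannot be enforced without a join — not preserved.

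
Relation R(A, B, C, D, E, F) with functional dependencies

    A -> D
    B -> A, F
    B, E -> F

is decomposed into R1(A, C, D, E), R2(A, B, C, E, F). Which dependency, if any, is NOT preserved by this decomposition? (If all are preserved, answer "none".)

A → D lies within R1.
B → A, F lies within R2.
B, E → F lies within R2.
Every dependency is enforceable on the fragments, so the decomposition is dependency-preserving.

none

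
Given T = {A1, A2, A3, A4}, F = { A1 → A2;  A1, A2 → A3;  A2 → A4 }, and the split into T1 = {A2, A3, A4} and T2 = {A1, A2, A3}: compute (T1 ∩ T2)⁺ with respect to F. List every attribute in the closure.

T1 ∩ T2 = {A2, A3}.
A2 → A4 applies, adding A4
Closure: {A2, A3, A4}.

A2, A3, A4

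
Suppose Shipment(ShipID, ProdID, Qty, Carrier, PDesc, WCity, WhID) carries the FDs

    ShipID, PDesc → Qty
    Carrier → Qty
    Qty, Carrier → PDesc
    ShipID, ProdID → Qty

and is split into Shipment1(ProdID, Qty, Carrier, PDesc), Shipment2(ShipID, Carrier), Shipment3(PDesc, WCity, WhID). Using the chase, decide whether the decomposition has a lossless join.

No

Chase test. Columns are ShipID, ProdID, Qty, Carrier, PDesc, WCity, WhID; row i has aⱼ where attribute j ∈ Shipmenti, else bᵢⱼ.
Initial tableau (one row per fragment):
  row 1: b11 a2 a3 a4 a5 b16 b17
  row 2: a1 b22 b23 a4 b25 b26 b27
  row 3: b31 b32 b33 b34 a5 a6 a7
Rows 1 and 2 agree on Carrier; apply Carrier→Qty and equate their Qty entries.
Rows 1 and 2 agree on Qty, Carrier; apply Qty, Carrier→PDesc and equate their PDesc entries.
No row becomes fully distinguished — the join is lossy.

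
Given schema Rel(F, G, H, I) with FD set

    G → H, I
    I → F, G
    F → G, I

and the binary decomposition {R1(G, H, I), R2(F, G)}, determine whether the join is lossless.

Common attributes: R1 ∩ R2 = {G}.
Closure of {G}: G → H, I applies, adding H, I; I → F, G applies, adding F. So (G)⁺ = {F, G, H, I}.
This closure contains every attribute of R1, so R1 ∩ R2 → R1. The join is lossless.

Yes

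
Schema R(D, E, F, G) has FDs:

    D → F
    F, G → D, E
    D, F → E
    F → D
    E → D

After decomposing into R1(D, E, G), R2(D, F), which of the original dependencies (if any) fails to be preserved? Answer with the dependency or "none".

D → F lies within R2.
F, G → D, E: restricted closure across fragments reaches D, E.
D, F → E: restricted closure across fragments reaches E.
F → D lies within R2.
E → D lies within R1.
Every dependency is enforceable on the fragments, so the decomposition is dependency-preserving.

none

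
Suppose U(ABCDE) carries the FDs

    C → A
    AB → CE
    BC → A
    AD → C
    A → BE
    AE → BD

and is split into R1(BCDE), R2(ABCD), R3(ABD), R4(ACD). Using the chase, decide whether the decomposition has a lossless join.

Chase test. Columns are ABCDE; row i has aⱼ where attribute j ∈ Ri, else bᵢⱼ.
Initial tableau (one row per fragment):
  row 1: b11 a2 a3 a4 a5
  row 2: a1 a2 a3 a4 b25
  row 3: a1 a2 b33 a4 b35
  row 4: a1 b42 a3 a4 b45
Rows 1 and 2 agree on C; apply C→A and equate their A entries.
Rows 1 and 2 agree on AB; apply AB→CE and equate their CE entries.
Rows 1 and 3 agree on AB; apply AB→CE and equate their CE entries.
Rows 1 and 4 agree on A; apply A→BE and equate their BE entries.
Row 1 is now all distinguished symbols — the join is lossless.

Yes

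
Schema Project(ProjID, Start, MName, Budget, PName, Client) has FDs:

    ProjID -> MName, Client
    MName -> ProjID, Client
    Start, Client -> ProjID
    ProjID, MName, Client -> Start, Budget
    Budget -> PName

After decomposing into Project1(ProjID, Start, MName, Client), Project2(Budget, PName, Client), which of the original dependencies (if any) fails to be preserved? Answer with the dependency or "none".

Check ProjID, MName, Client → Start, Budget: no single fragment contains all of {ProjID, Start, MName, Budget, Client}, and the restricted closure of {ProjID, MName, Client} across the fragments never reaches {Start, Budget}.
ProjID → MName, Client is preserved.
MName → ProjID, Client is preserved.
Start, Client → ProjID is preserved.
Budget → PName is preserved.

ProjID, MName, Client -> Start, Budget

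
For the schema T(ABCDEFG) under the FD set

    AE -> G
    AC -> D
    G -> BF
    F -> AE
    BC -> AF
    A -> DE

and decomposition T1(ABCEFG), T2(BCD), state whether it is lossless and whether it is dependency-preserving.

lossless but not dependency-preserving

Lossless test: (BC)⁺ = {ABCDEFG}, which contains all of one fragment — lossless.
Dependency preservation: the restricted closure of {A} across the fragments never reaches {DE}, so A → DE cannot be enforced without a join — not preserved.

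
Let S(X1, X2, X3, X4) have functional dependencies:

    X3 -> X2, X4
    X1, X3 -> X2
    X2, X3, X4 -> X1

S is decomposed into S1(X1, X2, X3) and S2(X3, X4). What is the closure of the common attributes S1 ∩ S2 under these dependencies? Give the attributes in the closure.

X1, X2, X3, X4

S1 ∩ S2 = {X3}.
X3 → X2, X4 applies, adding X2, X4
X2, X3, X4 → X1 applies, adding X1
Closure: {X1, X2, X3, X4}.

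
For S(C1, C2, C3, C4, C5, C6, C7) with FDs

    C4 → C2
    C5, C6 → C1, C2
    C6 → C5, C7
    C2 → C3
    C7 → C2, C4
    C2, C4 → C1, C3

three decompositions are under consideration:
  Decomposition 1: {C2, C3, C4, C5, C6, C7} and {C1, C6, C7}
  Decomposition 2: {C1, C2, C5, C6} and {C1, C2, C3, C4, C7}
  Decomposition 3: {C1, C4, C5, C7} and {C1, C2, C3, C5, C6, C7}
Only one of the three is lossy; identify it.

Decomposition 2

Decomposition 1: common = {C6, C7}, closure = {C1, C2, C3, C4, C5, C6, C7} → lossless.
Decomposition 2: common = {C1, C2}, closure = {C1, C2, C3} → lossy.
Decomposition 3: common = {C1, C5, C7}, closure = {C1, C2, C3, C4, C5, C7} → lossless.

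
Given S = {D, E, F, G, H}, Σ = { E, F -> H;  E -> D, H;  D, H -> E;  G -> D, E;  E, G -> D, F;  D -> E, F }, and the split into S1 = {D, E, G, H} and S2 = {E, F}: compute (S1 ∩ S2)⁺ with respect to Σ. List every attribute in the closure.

S1 ∩ S2 = {E}.
E → D, H applies, adding D, H
D → E, F applies, adding F
Closure: {D, E, F, H}.

D, E, F, H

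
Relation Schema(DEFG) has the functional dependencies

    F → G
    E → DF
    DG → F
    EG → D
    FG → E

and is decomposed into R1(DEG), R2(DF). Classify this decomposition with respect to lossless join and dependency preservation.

lossy and not dependency-preserving

Lossless test: (D)⁺ = {D}, which is a superkey of neither fragment — lossy.
Dependency preservation: the restricted closure of {F} across the fragments never reaches {G}, so F → G cannot be enforced without a join — not preserved.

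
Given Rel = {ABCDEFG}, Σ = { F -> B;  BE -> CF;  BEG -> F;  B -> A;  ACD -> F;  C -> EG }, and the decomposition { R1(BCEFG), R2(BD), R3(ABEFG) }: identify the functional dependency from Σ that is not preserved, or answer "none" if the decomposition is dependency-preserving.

Check ACD → F: no single fragment contains all of {ACDF}, and the restricted closure of {ACD} across the fragments never reaches {F}.
F → B is preserved.
BE → CF is preserved.
BEG → F is preserved.
B → A is preserved.
C → EG is preserved.

ACD -> F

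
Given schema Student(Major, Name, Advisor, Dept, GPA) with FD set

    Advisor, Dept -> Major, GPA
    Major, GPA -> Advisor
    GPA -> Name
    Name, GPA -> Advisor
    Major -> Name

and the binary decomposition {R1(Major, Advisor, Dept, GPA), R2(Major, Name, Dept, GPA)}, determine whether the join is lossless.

Common attributes: R1 ∩ R2 = {Major, Dept, GPA}.
Closure of {Major, Dept, GPA}: Major, GPA → Advisor applies, adding Advisor; GPA → Name applies, adding Name. So (Major, Dept, GPA)⁺ = {Major, Name, Advisor, Dept, GPA}.
This closure contains every attribute of R1, so R1 ∩ R2 → R1. The join is lossless.

Yes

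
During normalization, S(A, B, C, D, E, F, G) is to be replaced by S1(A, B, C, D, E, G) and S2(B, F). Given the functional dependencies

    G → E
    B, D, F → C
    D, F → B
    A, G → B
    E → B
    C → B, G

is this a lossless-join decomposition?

Common attributes: S1 ∩ S2 = {B}.
No dependency enlarges {B}, so (B)⁺ = {B}.
The closure contains neither all of S1 = {A, B, C, D, E, G} nor all of S2 = {B, F}, so the common attributes are not a superkey of either fragment. The join is lossy.

No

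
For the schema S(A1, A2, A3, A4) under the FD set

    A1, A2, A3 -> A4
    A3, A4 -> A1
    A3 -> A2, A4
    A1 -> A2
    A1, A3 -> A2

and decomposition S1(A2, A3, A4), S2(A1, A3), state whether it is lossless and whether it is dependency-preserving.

Lossless test: (A3)⁺ = {A1, A2, A3, A4}, which contains all of one fragment — lossless.
Dependency preservation: the restricted closure of {A1} across the fragments never reaches {A2}, so A1 → A2 cannot be enforced without a join — not preserved.

lossless but not dependency-preserving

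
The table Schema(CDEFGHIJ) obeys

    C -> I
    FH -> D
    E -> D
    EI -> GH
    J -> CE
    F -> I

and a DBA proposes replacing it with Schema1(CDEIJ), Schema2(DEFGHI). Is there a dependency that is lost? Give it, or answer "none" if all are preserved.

none

C → I lies within Schema1.
FH → D lies within Schema2.
E → D lies within Schema1.
EI → GH lies within Schema2.
J → CE lies within Schema1.
F → I lies within Schema2.
Every dependency is enforceable on the fragments, so the decomposition is dependency-preserving.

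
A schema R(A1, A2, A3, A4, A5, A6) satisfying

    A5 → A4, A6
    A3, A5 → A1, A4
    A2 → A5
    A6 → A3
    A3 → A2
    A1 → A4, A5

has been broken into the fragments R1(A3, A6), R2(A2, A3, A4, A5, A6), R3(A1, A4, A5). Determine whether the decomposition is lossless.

Yes

Chase test. Columns are A1, A2, A3, A4, A5, A6; row i has aⱼ where attribute j ∈ Ri, else bᵢⱼ.
Initial tableau (one row per fragment):
  row 1: b11 b12 a3 b14 b15 a6
  row 2: b21 a2 a3 a4 a5 a6
  row 3: a1 b32 b33 a4 a5 b36
Rows 2 and 3 agree on A5; apply A5→A4, A6 and equate their A4, A6 entries.
Rows 1 and 3 agree on A6; apply A6→A3 and equate their A3 entries.
Rows 1 and 2 agree on A3; apply A3→A2 and equate their A2 entries.
Rows 1 and 3 agree on A3; apply A3→A2 and equate their A2 entries.
Rows 2 and 3 agree on A3, A5; apply A3, A5→A1, A4 and equate their A1, A4 entries.
Rows 1 and 2 agree on A2; apply A2→A5 and equate their A5 entries.
Rows 1 and 2 agree on A5; apply A5→A4, A6 and equate their A4, A6 entries.
Rows 1 and 2 agree on A3, A5; apply A3, A5→A1, A4 and equate their A1, A4 entries.
Row 1 is now all distinguished symbols — the join is lossless.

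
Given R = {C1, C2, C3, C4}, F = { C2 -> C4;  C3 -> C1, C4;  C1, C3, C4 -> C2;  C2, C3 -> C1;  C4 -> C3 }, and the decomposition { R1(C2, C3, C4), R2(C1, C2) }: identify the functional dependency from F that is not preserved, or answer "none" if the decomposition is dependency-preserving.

C2 → C4 lies within R1.
C3 → C1, C4: restricted closure across fragments reaches C1, C4.
C1, C3, C4 → C2: restricted closure across fragments reaches C2.
C2, C3 → C1: restricted closure across fragments reaches C1.
C4 → C3 lies within R1.
Every dependency is enforceable on the fragments, so the decomposition is dependency-preserving.

none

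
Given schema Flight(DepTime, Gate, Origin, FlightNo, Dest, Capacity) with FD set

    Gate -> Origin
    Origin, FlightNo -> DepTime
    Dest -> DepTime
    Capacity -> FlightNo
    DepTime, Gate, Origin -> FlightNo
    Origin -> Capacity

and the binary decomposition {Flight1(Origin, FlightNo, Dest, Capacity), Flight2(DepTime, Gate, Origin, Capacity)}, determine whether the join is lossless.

Common attributes: Flight1 ∩ Flight2 = {Origin, Capacity}.
Closure of {Origin, Capacity}: Capacity → FlightNo applies, adding FlightNo; Origin, FlightNo → DepTime applies, adding DepTime. So (Origin, Capacity)⁺ = {DepTime, Origin, FlightNo, Capacity}.
The closure contains neither all of Flight1 = {Origin, FlightNo, Dest, Capacity} nor all of Flight2 = {DepTime, Gate, Origin, Capacity}, so the common attributes are not a superkey of either fragment. The join is lossy.

No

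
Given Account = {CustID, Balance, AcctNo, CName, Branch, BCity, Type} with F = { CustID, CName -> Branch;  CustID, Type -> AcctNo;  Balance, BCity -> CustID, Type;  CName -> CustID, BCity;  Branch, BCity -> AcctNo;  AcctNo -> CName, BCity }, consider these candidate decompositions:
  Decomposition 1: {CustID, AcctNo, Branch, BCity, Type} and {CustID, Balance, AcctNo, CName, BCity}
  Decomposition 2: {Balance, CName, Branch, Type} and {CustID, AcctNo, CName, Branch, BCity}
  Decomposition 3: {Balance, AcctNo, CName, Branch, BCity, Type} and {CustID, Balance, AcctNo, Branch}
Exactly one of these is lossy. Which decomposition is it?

Decomposition 1: common = {CustID, AcctNo, BCity}, closure = {CustID, AcctNo, CName, Branch, BCity} → lossy.
Decomposition 2: common = {CName, Branch}, closure = {CustID, AcctNo, CName, Branch, BCity} → lossless.
Decomposition 3: common = {Balance, AcctNo, Branch}, closure = {CustID, Balance, AcctNo, CName, Branch, BCity, Type} → lossless.

Decomposition 1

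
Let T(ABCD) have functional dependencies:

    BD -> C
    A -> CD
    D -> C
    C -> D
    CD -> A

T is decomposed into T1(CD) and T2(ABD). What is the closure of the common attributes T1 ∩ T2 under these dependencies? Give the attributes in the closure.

ACD

T1 ∩ T2 = {D}.
D → C applies, adding C
CD → A applies, adding A
Closure: {ACD}.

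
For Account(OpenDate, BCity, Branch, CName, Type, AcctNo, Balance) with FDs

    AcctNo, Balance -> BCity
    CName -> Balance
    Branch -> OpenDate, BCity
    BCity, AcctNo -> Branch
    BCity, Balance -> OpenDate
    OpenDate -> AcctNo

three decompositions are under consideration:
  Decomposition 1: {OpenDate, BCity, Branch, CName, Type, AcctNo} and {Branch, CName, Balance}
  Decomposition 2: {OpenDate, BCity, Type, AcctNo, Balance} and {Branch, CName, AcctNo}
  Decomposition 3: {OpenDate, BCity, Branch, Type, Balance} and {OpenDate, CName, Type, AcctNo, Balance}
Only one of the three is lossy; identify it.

Decomposition 1: common = {Branch, CName}, closure = {OpenDate, BCity, Branch, CName, AcctNo, Balance} → lossless.
Decomposition 2: common = {AcctNo}, closure = {AcctNo} → lossy.
Decomposition 3: common = {OpenDate, Type, Balance}, closure = {OpenDate, BCity, Branch, Type, AcctNo, Balance} → lossless.

Decomposition 2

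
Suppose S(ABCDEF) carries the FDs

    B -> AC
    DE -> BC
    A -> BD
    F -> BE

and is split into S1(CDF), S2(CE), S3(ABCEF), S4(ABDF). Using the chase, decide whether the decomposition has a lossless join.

Chase test. Columns are ABCDEF; row i has aⱼ where attribute j ∈ Si, else bᵢⱼ.
Initial tableau (one row per fragment):
  row 1: b11 b12 a3 a4 b15 a6
  row 2: b21 b22 a3 b24 a5 b26
  row 3: a1 a2 a3 b34 a5 a6
  row 4: a1 a2 b43 a4 b45 a6
Rows 3 and 4 agree on B; apply B→AC and equate their AC entries.
Rows 3 and 4 agree on A; apply A→BD and equate their BD entries.
Rows 1 and 3 agree on F; apply F→BE and equate their BE entries.
Rows 1 and 4 agree on F; apply F→BE and equate their BE entries.
Rows 1 and 3 agree on B; apply B→AC and equate their AC entries.
Row 1 is now all distinguished symbols — the join is lossless.

Yes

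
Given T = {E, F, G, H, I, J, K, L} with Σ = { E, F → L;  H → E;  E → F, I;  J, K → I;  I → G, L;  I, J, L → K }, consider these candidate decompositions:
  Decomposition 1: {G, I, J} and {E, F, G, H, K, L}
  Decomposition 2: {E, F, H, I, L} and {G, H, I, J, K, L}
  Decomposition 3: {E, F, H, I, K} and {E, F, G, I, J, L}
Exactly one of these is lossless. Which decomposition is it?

Decomposition 1: common = {G}, closure = {G} → lossy.
Decomposition 2: common = {H, I, L}, closure = {E, F, G, H, I, L} → lossless.
Decomposition 3: common = {E, F, I}, closure = {E, F, G, I, L} → lossy.

Decomposition 2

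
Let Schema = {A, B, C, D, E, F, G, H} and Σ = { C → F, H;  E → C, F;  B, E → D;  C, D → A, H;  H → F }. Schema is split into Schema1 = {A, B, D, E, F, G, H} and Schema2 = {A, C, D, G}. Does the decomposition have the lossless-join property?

No

Common attributes: Schema1 ∩ Schema2 = {A, D, G}.
No dependency enlarges {A, D, G}, so (A, D, G)⁺ = {A, D, G}.
The closure contains neither all of Schema1 = {A, B, D, E, F, G, H} nor all of Schema2 = {A, C, D, G}, so the common attributes are not a superkey of either fragment. The join is lossy.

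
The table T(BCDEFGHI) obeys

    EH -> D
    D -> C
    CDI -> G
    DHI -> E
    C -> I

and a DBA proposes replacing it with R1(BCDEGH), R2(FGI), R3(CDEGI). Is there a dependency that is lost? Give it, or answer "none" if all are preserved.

none

EH → D lies within R1.
D → C lies within R1.
CDI → G lies within R3.
DHI → E: restricted closure across fragments reaches E.
C → I lies within R3.
Every dependency is enforceable on the fragments, so the decomposition is dependency-preserving.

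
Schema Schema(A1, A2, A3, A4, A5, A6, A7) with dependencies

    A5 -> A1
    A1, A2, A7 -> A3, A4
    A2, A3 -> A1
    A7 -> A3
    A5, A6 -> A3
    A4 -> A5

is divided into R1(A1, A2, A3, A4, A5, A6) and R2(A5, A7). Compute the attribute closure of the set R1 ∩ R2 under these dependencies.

R1 ∩ R2 = {A5}.
A5 → A1 applies, adding A1
Closure: {A1, A5}.

A1, A5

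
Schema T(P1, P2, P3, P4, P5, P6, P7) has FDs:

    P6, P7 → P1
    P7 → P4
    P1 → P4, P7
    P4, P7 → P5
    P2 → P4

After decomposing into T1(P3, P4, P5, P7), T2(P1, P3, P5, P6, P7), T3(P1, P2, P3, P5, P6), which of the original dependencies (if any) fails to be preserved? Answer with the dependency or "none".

P2 → P4

Check P2 → P4: no single fragment contains all of {P2, P4}, and the restricted closure of {P2} across the fragments never reaches {P4}.
P6, P7 → P1 is preserved.
P7 → P4 is preserved.
P1 → P4, P7 is preserved.
P4, P7 → P5 is preserved.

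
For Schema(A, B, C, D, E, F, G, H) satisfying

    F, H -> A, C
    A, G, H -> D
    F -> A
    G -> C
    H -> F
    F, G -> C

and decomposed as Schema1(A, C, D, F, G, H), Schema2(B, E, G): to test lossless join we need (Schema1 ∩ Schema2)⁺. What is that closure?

C, G

Schema1 ∩ Schema2 = {G}.
G → C applies, adding C
Closure: {C, G}.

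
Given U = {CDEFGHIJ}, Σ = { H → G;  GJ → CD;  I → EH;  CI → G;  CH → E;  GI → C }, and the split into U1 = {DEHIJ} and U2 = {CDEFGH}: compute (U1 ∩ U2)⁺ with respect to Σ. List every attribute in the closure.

DEGH

U1 ∩ U2 = {DEH}.
H → G applies, adding G
Closure: {DEGH}.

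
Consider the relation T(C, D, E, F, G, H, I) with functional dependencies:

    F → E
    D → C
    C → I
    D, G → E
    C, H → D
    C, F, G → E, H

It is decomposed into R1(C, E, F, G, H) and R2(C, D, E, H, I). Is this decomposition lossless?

Common attributes: R1 ∩ R2 = {C, E, H}.
Closure of {C, E, H}: C → I applies, adding I; C, H → D applies, adding D. So (C, E, H)⁺ = {C, D, E, H, I}.
This closure contains every attribute of R2, so R1 ∩ R2 → R2. The join is lossless.

Yes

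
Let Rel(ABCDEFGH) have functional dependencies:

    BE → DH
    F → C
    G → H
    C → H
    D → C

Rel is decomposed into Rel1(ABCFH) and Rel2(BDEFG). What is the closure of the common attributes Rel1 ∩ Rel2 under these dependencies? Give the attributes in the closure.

Rel1 ∩ Rel2 = {BF}.
F → C applies, adding C
C → H applies, adding H
Closure: {BCFH}.

BCFH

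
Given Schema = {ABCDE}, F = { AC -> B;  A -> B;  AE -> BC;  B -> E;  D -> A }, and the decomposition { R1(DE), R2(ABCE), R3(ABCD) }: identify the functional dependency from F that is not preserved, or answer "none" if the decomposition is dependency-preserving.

AC → B lies within R2.
A → B lies within R2.
AE → BC lies within R2.
B → E lies within R2.
D → A lies within R3.
Every dependency is enforceable on the fragments, so the decomposition is dependency-preserving.

none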